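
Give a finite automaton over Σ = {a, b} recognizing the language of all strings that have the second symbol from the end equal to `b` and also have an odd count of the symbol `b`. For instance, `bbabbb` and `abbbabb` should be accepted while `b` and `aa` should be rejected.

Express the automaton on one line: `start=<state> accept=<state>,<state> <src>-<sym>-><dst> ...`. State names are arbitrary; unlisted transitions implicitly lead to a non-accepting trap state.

Build one automaton per condition and run them in lockstep. The first has 7 states tracking the last 2 symbols read; the second has 2 states tracking the count of `b`s modulo 2. A product state is a pair (one from each), accepting exactly when both do. Minimizing collapses redundant product states.
        a   b  
>  s0   s0  s1 
   s1   s2  s3 
 * s2   s4  s3 
   s3   s0  s5 
   s4   s4  s3 
 * s5   s2  s3 
(> = start, * = accepting)

start=s0 accept=s2,s5 s0-a->s0 s0-b->s1 s1-a->s2 s1-b->s3 s2-a->s4 s2-b->s3 s3-a->s0 s3-b->s5 s4-a->s4 s4-b->s3 s5-a->s2 s5-b->s3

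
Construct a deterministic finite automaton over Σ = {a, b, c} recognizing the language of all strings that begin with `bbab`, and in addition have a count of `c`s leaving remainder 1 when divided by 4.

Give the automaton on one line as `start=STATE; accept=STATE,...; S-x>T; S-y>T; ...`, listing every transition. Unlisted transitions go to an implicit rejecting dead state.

start=S0; accept=S9; S0-a>S1; S0-b>S2; S0-c>S3; S1-a>S1; S1-b>S1; S1-c>S3; S2-a>S1; S2-b>S4; S2-c>S3; S3-a>S3; S3-b>S3; S3-c>S5; S4-a>S6; S4-b>S1; S4-c>S3; S5-a>S5; S5-b>S5; S5-c>S7; S6-a>S1; S6-b>S8; S6-c>S3; S7-a>S7; S7-b>S7; S7-c>S1; S8-a>S8; S8-b>S8; S8-c>S9; S9-a>S9; S9-b>S9; S9-c>S10; S10-a>S10; S10-b>S10; S10-c>S11; S11-a>S11; S11-b>S11; S11-c>S8

Handle the two conditions separately and then intersect. The first has 6 states tracking whether the input so far still matches the prefix `bbab`; the second has 4 states tracking the count of `c`s modulo 4. A product state is a pair (one from each), accepting exactly when both do.
A 12-state machine:
          a    b    c  
>  S0     S1   S2   S3 
   S1     S1   S1   S3 
   S2     S1   S4   S3 
   S3     S3   S3   S5 
   S4     S6   S1   S3 
   S5     S5   S5   S7 
   S6     S1   S8   S3 
   S7     S7   S7   S1 
   S8     S8   S8   S9 
 * S9     S9   S9  S10 
   S10   S10  S10  S11 
   S11   S11  S11   S8 
(> = start, * = accepting)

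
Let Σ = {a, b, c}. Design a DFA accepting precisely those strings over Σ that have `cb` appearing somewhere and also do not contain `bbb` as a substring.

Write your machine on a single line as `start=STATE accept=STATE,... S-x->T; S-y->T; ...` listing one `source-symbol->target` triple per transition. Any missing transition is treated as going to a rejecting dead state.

start=s0; accept=s4,s6,s7; s0-a->s0; s0-b->s1; s0-c->s2; s1-a->s0; s1-b->s3; s1-c->s2; s2-a->s0; s2-b->s4; s2-c->s2; s3-a->s0; s3-b->s5; s3-c->s2; s4-a->s6; s4-b->s7; s4-c->s6; s5-a->s5; s5-b->s5; s5-c->s5; s6-a->s6; s6-b->s4; s6-c->s6; s7-a->s6; s7-b->s5; s7-c->s6

Run two small machines in parallel and take their product. One (3 states) tracks whether and how much of `cb` has been seen; the other (4 states) tracks partial matches of the forbidden pattern `bbb`. Each combined state is a pair, one component from each; accept when both components accept. Minimizing collapses redundant product states.
An 8-state machine:
        a   b   c  
>  s0   s0  s1  s2 
   s1   s0  s3  s2 
   s2   s0  s4  s2 
   s3   s0  s5  s2 
 * s4   s6  s7  s6 
   s5   s5  s5  s5 
 * s6   s6  s4  s6 
 * s7   s6  s5  s6 
(> = start, * = accepting)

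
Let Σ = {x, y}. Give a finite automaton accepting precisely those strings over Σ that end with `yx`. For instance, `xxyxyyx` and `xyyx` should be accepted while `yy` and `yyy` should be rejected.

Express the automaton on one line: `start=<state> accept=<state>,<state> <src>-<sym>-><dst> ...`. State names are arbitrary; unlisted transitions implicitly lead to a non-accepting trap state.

start=q0 accept=q2 q0-x->q0 q0-y->q1 q1-x->q2 q1-y->q1 q2-x->q0 q2-y->q1

Remember how much of `yx` the current input suffix matches. State q0 means no match yet; q1 means the last symbol is `y`; q2 means the last 2 symbols are `yx`. Only q2 accepts. On a mismatch, fall back to the longest proper suffix that is still a prefix of `yx`.
With 3 states:
        x   y  
>  q0   q0  q1 
   q1   q2  q1 
 * q2   q0  q1 
(> = start, * = accepting)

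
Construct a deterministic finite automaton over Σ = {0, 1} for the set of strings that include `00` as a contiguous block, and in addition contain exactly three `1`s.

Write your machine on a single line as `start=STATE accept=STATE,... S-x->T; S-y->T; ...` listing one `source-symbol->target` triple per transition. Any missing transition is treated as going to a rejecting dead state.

start=q0; accept=q12; q0-0->q1; q0-1->q2; q1-0->q3; q1-1->q2; q2-0->q4; q2-1->q5; q3-0->q3; q3-1->q6; q4-0->q6; q4-1->q5; q5-0->q7; q5-1->q8; q6-0->q6; q6-1->q9; q7-0->q9; q7-1->q8; q8-0->q10; q8-1->q11; q9-0->q9; q9-1->q12; q10-0->q12; q10-1->q11; q11-0->q13; q11-1->q11; q12-0->q12; q12-1->q14; q13-0->q14; q13-1->q11; q14-0->q14; q14-1->q14

Handle the two conditions separately and then intersect. One (3 states) tracks whether and how much of `00` has been seen; the other (5 states) tracks the count of `1`s, saturating at 4. Each combined state is a pair, one component from each; accept when both components accept.
          0    1  
>  q0     q1   q2 
   q1     q3   q2 
   q2     q4   q5 
   q3     q3   q6 
   q4     q6   q5 
   q5     q7   q8 
   q6     q6   q9 
   q7     q9   q8 
   q8    q10  q11 
   q9     q9  q12 
   q10   q12  q11 
   q11   q13  q11 
 * q12   q12  q14 
   q13   q14  q11 
   q14   q14  q14 
(> = start, * = accepting)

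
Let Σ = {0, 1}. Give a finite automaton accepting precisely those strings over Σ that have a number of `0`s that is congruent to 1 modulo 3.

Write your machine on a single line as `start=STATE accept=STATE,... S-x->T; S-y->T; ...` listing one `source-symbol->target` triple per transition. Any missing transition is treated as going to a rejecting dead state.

The only thing that matters is how many `0`s have appeared, reduced mod 3. Use one state per residue: s0 for 0, …, s2 for 2. Reading `0` moves to the next residue; anything else stays put. s1 is accepting.
        0   1  
>  s0   s1  s0 
 * s1   s2  s1 
   s2   s0  s2 
(> = start, * = accepting)

start=s0; accept=s1; s0-0->s1; s0-1->s0; s1-0->s2; s1-1->s1; s2-0->s0; s2-1->s2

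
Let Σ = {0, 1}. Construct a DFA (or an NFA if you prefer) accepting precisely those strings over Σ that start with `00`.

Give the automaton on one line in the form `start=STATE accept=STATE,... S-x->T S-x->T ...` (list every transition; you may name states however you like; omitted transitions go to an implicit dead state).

start=q0 accept=q2 q0-0->q1 q0-1->q3 q1-0->q2 q1-1->q3 q2-0->q2 q2-1->q2 q3-0->q3 q3-1->q3

Walk along `00` while the input agrees: from q0 take `0` to q1, and so on. Any deviation drops to the rejecting sink q3. Once q2 is reached the prefix is confirmed and every continuation is accepted.
With 4 states:
        0   1  
>  q0   q1  q3 
   q1   q2  q3 
 * q2   q2  q2 
   q3   q3  q3 
(> = start, * = accepting)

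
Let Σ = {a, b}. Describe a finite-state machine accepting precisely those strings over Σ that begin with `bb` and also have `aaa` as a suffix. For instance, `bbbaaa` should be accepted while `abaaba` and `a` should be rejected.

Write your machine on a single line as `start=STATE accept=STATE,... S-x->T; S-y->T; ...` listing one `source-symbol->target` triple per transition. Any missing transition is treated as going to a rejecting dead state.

start=S0; accept=S9; S0-a->S1; S0-b->S2; S1-a->S3; S1-b->S4; S2-a->S1; S2-b->S5; S3-a->S6; S3-b->S4; S4-a->S1; S4-b->S4; S5-a->S7; S5-b->S5; S6-a->S6; S6-b->S4; S7-a->S8; S7-b->S5; S8-a->S9; S8-b->S5; S9-a->S9; S9-b->S5

Handle the two conditions separately and then intersect. One (4 states) tracks whether the input so far still matches the prefix `bb`; the other (4 states) tracks how much of the suffix `aaa` has currently been matched. Each combined state is a pair, one component from each; accept when both components accept.
A 10-state machine:
        a   b  
>  S0   S1  S2 
   S1   S3  S4 
   S2   S1  S5 
   S3   S6  S4 
   S4   S1  S4 
   S5   S7  S5 
   S6   S6  S4 
   S7   S8  S5 
   S8   S9  S5 
 * S9   S9  S5 
(> = start, * = accepting)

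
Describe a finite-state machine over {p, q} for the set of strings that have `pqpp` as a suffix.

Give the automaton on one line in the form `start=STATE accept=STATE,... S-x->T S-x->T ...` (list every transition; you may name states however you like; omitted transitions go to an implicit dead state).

start=A accept=E A-p->B A-q->A B-p->B B-q->C C-p->D C-q->A D-p->E D-q->C E-p->B E-q->C

Let each state record the length of the longest suffix of the input read so far that is also a prefix of `pqpp`. B means the last symbol is `p`; C means the last 2 symbols are `pq`; D means the last 3 symbols are `pqp`; E means the last 4 symbols are `pqpp`. Accept only at E, where the string currently ends in `pqpp`.
With 5 states:
       p  q 
>  A   B  A 
   B   B  C 
   C   D  A 
   D   E  C 
 * E   B  C 
(> = start, * = accepting)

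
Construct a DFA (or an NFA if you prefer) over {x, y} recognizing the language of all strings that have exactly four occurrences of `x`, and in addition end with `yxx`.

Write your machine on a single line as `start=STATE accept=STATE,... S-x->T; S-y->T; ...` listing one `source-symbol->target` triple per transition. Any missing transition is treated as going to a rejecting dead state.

start=s0; accept=s17; s0-x->s1; s0-y->s2; s1-x->s3; s1-y->s4; s2-x->s5; s2-y->s2; s3-x->s6; s3-y->s7; s4-x->s8; s4-y->s4; s5-x->s9; s5-y->s4; s6-x->s10; s6-y->s11; s7-x->s12; s7-y->s7; s8-x->s13; s8-y->s7; s9-x->s6; s9-y->s7; s10-x->s14; s10-y->s15; s11-x->s16; s11-y->s11; s12-x->s17; s12-y->s11; s13-x->s10; s13-y->s11; s14-x->s14; s14-y->s18; s15-x->s19; s15-y->s15; s16-x->s20; s16-y->s15; s17-x->s14; s17-y->s15; s18-x->s19; s18-y->s18; s19-x->s20; s19-y->s18; s20-x->s14; s20-y->s18

Build one automaton per condition and run them in lockstep. The first has 6 states tracking the count of `x`s, saturating at 5; the second has 4 states tracking how much of the suffix `yxx` has currently been matched. A product state is a pair (one from each), accepting exactly when both do.
21 states suffice.
          x    y  
>  s0     s1   s2 
   s1     s3   s4 
   s2     s5   s2 
   s3     s6   s7 
   s4     s8   s4 
   s5     s9   s4 
   s6    s10  s11 
   s7    s12   s7 
   s8    s13   s7 
   s9     s6   s7 
   s10   s14  s15 
   s11   s16  s11 
   s12   s17  s11 
   s13   s10  s11 
   s14   s14  s18 
   s15   s19  s15 
   s16   s20  s15 
 * s17   s14  s15 
   s18   s19  s18 
   s19   s20  s18 
   s20   s14  s18 
(> = start, * = accepting)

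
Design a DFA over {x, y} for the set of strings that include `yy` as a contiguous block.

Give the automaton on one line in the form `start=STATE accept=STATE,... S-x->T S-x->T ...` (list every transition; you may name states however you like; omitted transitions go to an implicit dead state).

States S0..S1 record the length of the longest prefix of `yy` that matches the current input suffix. Reaching S2 means `yy` has been seen, and we stay there forever. Accept from S2.
A 3-state machine:
        x   y  
>  S0   S0  S1 
   S1   S0  S2 
 * S2   S2  S2 
(> = start, * = accepting)

start=S0 accept=S2 S0-x->S0 S0-y->S1 S1-x->S0 S1-y->S2 S2-x->S2 S2-y->S2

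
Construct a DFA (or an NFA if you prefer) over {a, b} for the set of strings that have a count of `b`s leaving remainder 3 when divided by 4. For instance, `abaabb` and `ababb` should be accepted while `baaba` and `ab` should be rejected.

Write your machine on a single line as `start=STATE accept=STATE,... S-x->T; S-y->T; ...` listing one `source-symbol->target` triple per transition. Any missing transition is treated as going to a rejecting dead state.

The only thing that matters is how many `b`s have appeared, reduced mod 4. Use one state per residue: S0 for 0, …, S3 for 3. Reading `b` moves to the next residue; anything else stays put. S3 is accepting.
4 states suffice.
        a   b  
>  S0   S0  S1 
   S1   S1  S2 
   S2   S2  S3 
 * S3   S3  S0 
(> = start, * = accepting)

start=S0; accept=S3; S0-a->S0; S0-b->S1; S1-a->S1; S1-b->S2; S2-a->S2; S2-b->S3; S3-a->S3; S3-b->S0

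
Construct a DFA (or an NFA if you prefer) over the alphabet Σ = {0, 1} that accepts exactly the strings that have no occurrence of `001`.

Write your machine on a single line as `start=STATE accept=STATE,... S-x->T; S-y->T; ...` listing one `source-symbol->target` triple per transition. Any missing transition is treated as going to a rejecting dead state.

This is the complement of 'contains `001`'. Use the same substring-matching states — s0 through s3 holding how much of `001` has just been matched — but flip the accepting set: everything except the trap s3 accepts.
A 4-state machine:
        0   1  
>* s0   s1  s0 
 * s1   s2  s0 
 * s2   s2  s3 
   s3   s3  s3 
(> = start, * = accepting)

start=s0; accept=s0,s1,s2; s0-0->s1; s0-1->s0; s1-0->s2; s1-1->s0; s2-0->s2; s2-1->s3; s3-0->s3; s3-1->s3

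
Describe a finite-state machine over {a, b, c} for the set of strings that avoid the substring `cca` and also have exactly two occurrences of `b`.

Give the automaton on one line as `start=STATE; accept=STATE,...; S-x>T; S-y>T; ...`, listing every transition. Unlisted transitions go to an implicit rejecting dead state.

Handle the two conditions separately and then intersect. One (4 states) tracks partial matches of the forbidden pattern `cca`; the other (4 states) tracks the count of `b`s, saturating at 3. Each combined state is a pair, one component from each; accept when both components accept.
          a    b    c  
>  q0     q0   q1   q2 
   q1     q1   q3   q4 
   q2     q0   q1   q5 
 * q3     q3   q6   q7 
   q4     q1   q3   q8 
   q5     q9   q1   q5 
   q6     q6   q6  q10 
 * q7     q3   q6  q11 
   q8    q12   q3   q8 
   q9     q9  q12   q9 
   q10    q6   q6  q13 
 * q11   q14   q6  q11 
   q12   q12  q14  q12 
   q13   q15   q6  q13 
   q14   q14  q15  q14 
   q15   q15  q15  q15 
(> = start, * = accepting)

start=q0; accept=q3,q7,q11; q0-a>q0; q0-b>q1; q0-c>q2; q1-a>q1; q1-b>q3; q1-c>q4; q2-a>q0; q2-b>q1; q2-c>q5; q3-a>q3; q3-b>q6; q3-c>q7; q4-a>q1; q4-b>q3; q4-c>q8; q5-a>q9; q5-b>q1; q5-c>q5; q6-a>q6; q6-b>q6; q6-c>q10; q7-a>q3; q7-b>q6; q7-c>q11; q8-a>q12; q8-b>q3; q8-c>q8; q9-a>q9; q9-b>q12; q9-c>q9; q10-a>q6; q10-b>q6; q10-c>q13; q11-a>q14; q11-b>q6; q11-c>q11; q12-a>q12; q12-b>q14; q12-c>q12; q13-a>q15; q13-b>q6; q13-c>q13; q14-a>q14; q14-b>q15; q14-c>q14; q15-a>q15; q15-b>q15; q15-c>q15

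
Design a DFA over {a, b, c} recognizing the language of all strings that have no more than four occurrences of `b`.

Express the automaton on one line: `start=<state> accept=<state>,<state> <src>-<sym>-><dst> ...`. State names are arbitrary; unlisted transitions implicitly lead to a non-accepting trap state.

Count `b`s, saturating at 5: states q0 through q4 mean 0 through 4 `b`s seen; q5 means more than 4. Each `b` increments (capped at q5); other symbols loop. Accept from {q0, q1, q2, q3, q4}.
6 states suffice.
        a   b   c  
>* q0   q0  q1  q0 
 * q1   q1  q2  q1 
 * q2   q2  q3  q2 
 * q3   q3  q4  q3 
 * q4   q4  q5  q4 
   q5   q5  q5  q5 
(> = start, * = accepting)

start=q0 accept=q0,q1,q2,q3,q4 q0-a->q0 q0-b->q1 q0-c->q0 q1-a->q1 q1-b->q2 q1-c->q1 q2-a->q2 q2-b->q3 q2-c->q2 q3-a->q3 q3-b->q4 q3-c->q3 q4-a->q4 q4-b->q5 q4-c->q4 q5-a->q5 q5-b->q5 q5-c->q5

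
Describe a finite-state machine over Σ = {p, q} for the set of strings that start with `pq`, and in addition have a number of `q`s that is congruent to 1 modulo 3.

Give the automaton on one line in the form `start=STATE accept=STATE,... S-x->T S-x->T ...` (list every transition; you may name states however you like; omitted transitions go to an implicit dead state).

Handle the two conditions separately and then intersect. The first has 4 states tracking whether the input so far still matches the prefix `pq`; the second has 3 states tracking the count of `q`s modulo 3. A product state is a pair (one from each), accepting exactly when both do.
        p   q  
>  S0   S1  S2 
   S1   S3  S4 
   S2   S2  S5 
   S3   S3  S2 
 * S4   S4  S6 
   S5   S5  S3 
   S6   S6  S7 
   S7   S7  S4 
(> = start, * = accepting)

start=S0 accept=S4 S0-p->S1 S0-q->S2 S1-p->S3 S1-q->S4 S2-p->S2 S2-q->S5 S3-p->S3 S3-q->S2 S4-p->S4 S4-q->S6 S5-p->S5 S5-q->S3 S6-p->S6 S6-q->S7 S7-p->S7 S7-q->S4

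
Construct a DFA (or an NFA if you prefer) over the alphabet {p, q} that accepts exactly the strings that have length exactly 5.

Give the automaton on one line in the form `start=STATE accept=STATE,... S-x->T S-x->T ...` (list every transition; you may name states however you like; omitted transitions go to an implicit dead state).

start=s0 accept=s5 s0-p->s1 s0-q->s1 s1-p->s2 s1-q->s2 s2-p->s3 s2-q->s3 s3-p->s4 s3-q->s4 s4-p->s5 s4-q->s5 s5-p->s6 s5-q->s6 s6-p->s6 s6-q->s6

Count input length up to 6: every symbol moves from s0 toward s6, which means 'more than 5' and absorbs. Accept from {s5}.
With 7 states:
        p   q  
>  s0   s1  s1 
   s1   s2  s2 
   s2   s3  s3 
   s3   s4  s4 
   s4   s5  s5 
 * s5   s6  s6 
   s6   s6  s6 
(> = start, * = accepting)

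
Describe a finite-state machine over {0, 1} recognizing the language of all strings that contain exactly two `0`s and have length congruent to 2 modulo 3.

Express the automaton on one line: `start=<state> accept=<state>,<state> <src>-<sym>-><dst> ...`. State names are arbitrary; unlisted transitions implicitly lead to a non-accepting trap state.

start=q0 accept=q3 q0-0->q1 q0-1->q2 q1-0->q3 q1-1->q4 q2-0->q4 q2-1->q5 q3-0->q6 q3-1->q7 q4-0->q7 q4-1->q8 q5-0->q8 q5-1->q0 q6-0->q6 q6-1->q6 q7-0->q6 q7-1->q9 q8-0->q9 q8-1->q1 q9-0->q6 q9-1->q3

Handle the two conditions separately and then intersect. The first has 4 states tracking the count of `0`s, saturating at 3; the second has 3 states tracking the input length modulo 3. A product state is a pair (one from each), accepting exactly when both do. Minimizing collapses redundant product states.
With 10 states:
        0   1  
>  q0   q1  q2 
   q1   q3  q4 
   q2   q4  q5 
 * q3   q6  q7 
   q4   q7  q8 
   q5   q8  q0 
   q6   q6  q6 
   q7   q6  q9 
   q8   q9  q1 
   q9   q6  q3 
(> = start, * = accepting)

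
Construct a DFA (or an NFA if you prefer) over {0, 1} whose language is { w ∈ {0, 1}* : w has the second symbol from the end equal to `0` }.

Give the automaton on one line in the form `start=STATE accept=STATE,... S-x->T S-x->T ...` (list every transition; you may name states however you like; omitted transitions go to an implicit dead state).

start=q0 accept=q3,q4 q0-0->q1 q0-1->q2 q1-0->q3 q1-1->q4 q2-0->q5 q2-1->q6 q3-0->q3 q3-1->q4 q4-0->q5 q4-1->q6 q5-0->q3 q5-1->q4 q6-0->q5 q6-1->q6

A DFA must remember the last 2 symbols (since which symbol is second-to-last isn't known until the input ends). Use one state per possible window of the last ≤2 symbols; accept from those whose window starts with `0`.
A 7-state machine:
        0   1  
>  q0   q1  q2 
   q1   q3  q4 
   q2   q5  q6 
 * q3   q3  q4 
 * q4   q5  q6 
   q5   q3  q4 
   q6   q5  q6 
(> = start, * = accepting)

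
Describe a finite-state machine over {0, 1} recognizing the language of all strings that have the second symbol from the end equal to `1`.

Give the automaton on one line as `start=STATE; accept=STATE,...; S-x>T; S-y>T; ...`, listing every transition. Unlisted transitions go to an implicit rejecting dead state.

Because acceptance depends on a position counted from the end, the machine has to buffer the most recent 2 symbols. Make each state the string of the last up-to-2 symbols read; on input `x` shift the window left and append `x`. Accept when the buffered window has length 2 and begins with `1`.
A 7-state machine:
        0   1  
>  q0   q1  q2 
   q1   q3  q4 
   q2   q5  q6 
   q3   q3  q4 
   q4   q5  q6 
 * q5   q3  q4 
 * q6   q5  q6 
(> = start, * = accepting)

start=q0; accept=q5,q6; q0-0>q1; q0-1>q2; q1-0>q3; q1-1>q4; q2-0>q5; q2-1>q6; q3-0>q3; q3-1>q4; q4-0>q5; q4-1>q6; q5-0>q3; q5-1>q4; q6-0>q5; q6-1>q6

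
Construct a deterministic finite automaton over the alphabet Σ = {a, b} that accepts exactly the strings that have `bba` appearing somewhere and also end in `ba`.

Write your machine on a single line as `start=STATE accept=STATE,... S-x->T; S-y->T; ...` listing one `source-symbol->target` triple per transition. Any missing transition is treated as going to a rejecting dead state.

Run two small machines in parallel and take their product. The first has 4 states tracking whether and how much of `bba` has been seen; the second has 3 states tracking how much of the suffix `ba` has currently been matched. A product state is a pair (one from each), accepting exactly when both do.
A 7-state machine:
        a   b  
>  S0   S0  S1 
   S1   S2  S3 
   S2   S0  S1 
   S3   S4  S3 
 * S4   S5  S6 
   S5   S5  S6 
   S6   S4  S6 
(> = start, * = accepting)

start=S0; accept=S4; S0-a->S0; S0-b->S1; S1-a->S2; S1-b->S3; S2-a->S0; S2-b->S1; S3-a->S4; S3-b->S3; S4-a->S5; S4-b->S6; S5-a->S5; S5-b->S6; S6-a->S4; S6-b->S6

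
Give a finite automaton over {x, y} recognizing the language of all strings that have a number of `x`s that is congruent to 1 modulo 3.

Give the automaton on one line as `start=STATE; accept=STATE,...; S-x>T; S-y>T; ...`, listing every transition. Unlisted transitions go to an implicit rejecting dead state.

start=q0; accept=q1; q0-x>q1; q0-y>q0; q1-x>q2; q1-y>q1; q2-x>q0; q2-y>q2

The only thing that matters is how many `x`s have appeared, reduced mod 3. Use one state per residue: q0 for 0, …, q2 for 2. Reading `x` moves to the next residue; anything else stays put. q1 is accepting.
3 states suffice.
        x   y  
>  q0   q1  q0 
 * q1   q2  q1 
   q2   q0  q2 
(> = start, * = accepting)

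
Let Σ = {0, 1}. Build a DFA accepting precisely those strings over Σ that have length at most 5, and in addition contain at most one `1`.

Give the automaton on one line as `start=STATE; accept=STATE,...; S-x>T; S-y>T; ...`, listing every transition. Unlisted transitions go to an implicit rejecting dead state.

Build one automaton per condition and run them in lockstep. One (7 states) tracks the input length, saturating at 6; the other (3 states) tracks the count of `1`s, saturating at 2. Each combined state is a pair, one component from each; accept when both components accept. Equivalent product states are then merged.
          0    1  
>* q0     q1   q2 
 * q1     q3   q4 
 * q2     q4   q5 
 * q3     q6   q7 
 * q4     q7   q5 
   q5     q5   q5 
 * q6     q8   q9 
 * q7     q9   q5 
 * q8    q10  q10 
 * q9    q10   q5 
 * q10    q5   q5 
(> = start, * = accepting)

start=q0; accept=q0,q1,q2,q3,q4,q6,q7,q8,q9,q10; q0-0>q1; q0-1>q2; q1-0>q3; q1-1>q4; q2-0>q4; q2-1>q5; q3-0>q6; q3-1>q7; q4-0>q7; q4-1>q5; q5-0>q5; q5-1>q5; q6-0>q8; q6-1>q9; q7-0>q9; q7-1>q5; q8-0>q10; q8-1>q10; q9-0>q10; q9-1>q5; q10-0>q5; q10-1>q5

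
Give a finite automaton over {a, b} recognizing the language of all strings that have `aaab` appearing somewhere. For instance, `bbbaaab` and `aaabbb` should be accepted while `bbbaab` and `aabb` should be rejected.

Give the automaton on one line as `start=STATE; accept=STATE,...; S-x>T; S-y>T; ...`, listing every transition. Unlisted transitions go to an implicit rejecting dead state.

States S0..S3 record the length of the longest prefix of `aaab` that matches the current input suffix. Reaching S4 means `aaab` has been seen, and we stay there forever. Accept from S4.
With 5 states:
        a   b  
>  S0   S1  S0 
   S1   S2  S0 
   S2   S3  S0 
   S3   S3  S4 
 * S4   S4  S4 
(> = start, * = accepting)

start=S0; accept=S4; S0-a>S1; S0-b>S0; S1-a>S2; S1-b>S0; S2-a>S3; S2-b>S0; S3-a>S3; S3-b>S4; S4-a>S4; S4-b>S4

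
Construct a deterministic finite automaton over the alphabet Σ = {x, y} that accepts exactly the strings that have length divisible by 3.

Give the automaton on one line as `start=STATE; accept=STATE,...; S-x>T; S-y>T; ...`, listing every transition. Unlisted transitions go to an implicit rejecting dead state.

Count input length modulo 3: every symbol advances one step around the cycle q0 → q1 → q2 → q0. Accept at q0.
        x   y  
>* q0   q1  q1 
   q1   q2  q2 
   q2   q0  q0 
(> = start, * = accepting)

start=q0; accept=q0; q0-x>q1; q0-y>q1; q1-x>q2; q1-y>q2; q2-x>q0; q2-y>q0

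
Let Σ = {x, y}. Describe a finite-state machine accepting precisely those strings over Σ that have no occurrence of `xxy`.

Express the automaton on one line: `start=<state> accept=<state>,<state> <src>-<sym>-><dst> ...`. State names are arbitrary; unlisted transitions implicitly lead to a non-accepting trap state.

start=S0 accept=S0,S1,S2 S0-x->S1 S0-y->S0 S1-x->S2 S1-y->S0 S2-x->S2 S2-y->S3 S3-x->S3 S3-y->S3

Track partial matches of the forbidden pattern `xxy`. State S3 is a dead state reached once `xxy` has occurred; every other state accepts. S0 means no part of `xxy` is currently matched.
With 4 states:
        x   y  
>* S0   S1  S0 
 * S1   S2  S0 
 * S2   S2  S3 
   S3   S3  S3 
(> = start, * = accepting)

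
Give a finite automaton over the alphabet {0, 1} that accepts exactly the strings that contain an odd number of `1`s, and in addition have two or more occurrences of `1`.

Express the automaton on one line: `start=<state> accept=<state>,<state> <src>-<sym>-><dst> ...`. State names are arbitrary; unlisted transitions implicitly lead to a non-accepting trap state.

Handle the two conditions separately and then intersect. The first has 2 states tracking the count of `1`s modulo 2; the second has 4 states tracking the count of `1`s, saturating at 3. A product state is a pair (one from each), accepting exactly when both do. Equivalent product states are then merged.
        0   1  
>  q0   q0  q1 
   q1   q1  q2 
   q2   q2  q3 
 * q3   q3  q2 
(> = start, * = accepting)

start=q0 accept=q3 q0-0->q0 q0-1->q1 q1-0->q1 q1-1->q2 q2-0->q2 q2-1->q3 q3-0->q3 q3-1->q2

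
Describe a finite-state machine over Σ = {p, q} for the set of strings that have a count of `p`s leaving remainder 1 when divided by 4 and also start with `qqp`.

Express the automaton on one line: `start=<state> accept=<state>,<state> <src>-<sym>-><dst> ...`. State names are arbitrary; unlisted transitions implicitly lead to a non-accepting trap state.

Handle the two conditions separately and then intersect. The first has 4 states tracking the count of `p`s modulo 4; the second has 5 states tracking whether the input so far still matches the prefix `qqp`. A product state is a pair (one from each), accepting exactly when both do. Equivalent product states are then merged.
An 8-state machine:
        p   q  
>  s0   s1  s2 
   s1   s1  s1 
   s2   s1  s3 
   s3   s4  s1 
 * s4   s5  s4 
   s5   s6  s5 
   s6   s7  s6 
   s7   s4  s7 
(> = start, * = accepting)

start=s0 accept=s4 s0-p->s1 s0-q->s2 s1-p->s1 s1-q->s1 s2-p->s1 s2-q->s3 s3-p->s4 s3-q->s1 s4-p->s5 s4-q->s4 s5-p->s6 s5-q->s5 s6-p->s7 s6-q->s6 s7-p->s4 s7-q->s7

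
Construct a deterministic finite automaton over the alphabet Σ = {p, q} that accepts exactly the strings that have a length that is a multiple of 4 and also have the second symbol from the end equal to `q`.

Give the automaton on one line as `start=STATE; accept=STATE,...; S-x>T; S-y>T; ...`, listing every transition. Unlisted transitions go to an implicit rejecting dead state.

start=S0; accept=S5; S0-p>S1; S0-q>S1; S1-p>S2; S1-q>S2; S2-p>S3; S2-q>S4; S3-p>S0; S3-q>S0; S4-p>S5; S4-q>S5; S5-p>S1; S5-q>S1

Build one automaton per condition and run them in lockstep. One (4 states) tracks the input length modulo 4; the other (7 states) tracks the last 2 symbols read. Each combined state is a pair, one component from each; accept when both components accept. Minimizing collapses redundant product states.
        p   q  
>  S0   S1  S1 
   S1   S2  S2 
   S2   S3  S4 
   S3   S0  S0 
   S4   S5  S5 
 * S5   S1  S1 
(> = start, * = accepting)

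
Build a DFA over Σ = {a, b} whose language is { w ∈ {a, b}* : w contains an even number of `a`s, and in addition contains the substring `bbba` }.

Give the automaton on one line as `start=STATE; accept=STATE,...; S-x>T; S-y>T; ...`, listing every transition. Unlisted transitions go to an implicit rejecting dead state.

start=s0; accept=s9; s0-a>s1; s0-b>s2; s1-a>s0; s1-b>s3; s2-a>s1; s2-b>s4; s3-a>s0; s3-b>s5; s4-a>s1; s4-b>s6; s5-a>s0; s5-b>s7; s6-a>s8; s6-b>s6; s7-a>s9; s7-b>s7; s8-a>s9; s8-b>s8; s9-a>s8; s9-b>s9

Handle the two conditions separately and then intersect. The first has 2 states tracking the count of `a`s modulo 2; the second has 5 states tracking whether and how much of `bbba` has been seen. A product state is a pair (one from each), accepting exactly when both do.
10 states suffice.
        a   b  
>  s0   s1  s2 
   s1   s0  s3 
   s2   s1  s4 
   s3   s0  s5 
   s4   s1  s6 
   s5   s0  s7 
   s6   s8  s6 
   s7   s9  s7 
   s8   s9  s8 
 * s9   s8  s9 
(> = start, * = accepting)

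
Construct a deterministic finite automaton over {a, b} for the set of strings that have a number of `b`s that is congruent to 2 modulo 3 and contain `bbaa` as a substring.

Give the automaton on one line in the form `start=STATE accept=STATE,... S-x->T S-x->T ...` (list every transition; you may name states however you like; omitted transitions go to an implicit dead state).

start=q0 accept=q8 q0-a->q0 q0-b->q1 q1-a->q2 q1-b->q3 q2-a->q2 q2-b->q4 q3-a->q5 q3-b->q6 q4-a->q7 q4-b->q6 q5-a->q8 q5-b->q9 q6-a->q10 q6-b->q11 q7-a->q7 q7-b->q9 q8-a->q8 q8-b->q12 q9-a->q0 q9-b->q11 q10-a->q12 q10-b->q1 q11-a->q13 q11-b->q3 q12-a->q12 q12-b->q14 q13-a->q14 q13-b->q4 q14-a->q14 q14-b->q8

Handle the two conditions separately and then intersect. One (3 states) tracks the count of `b`s modulo 3; the other (5 states) tracks whether and how much of `bbaa` has been seen. Each combined state is a pair, one component from each; accept when both components accept.
A 15-state machine:
          a    b  
>  q0     q0   q1 
   q1     q2   q3 
   q2     q2   q4 
   q3     q5   q6 
   q4     q7   q6 
   q5     q8   q9 
   q6    q10  q11 
   q7     q7   q9 
 * q8     q8  q12 
   q9     q0  q11 
   q10   q12   q1 
   q11   q13   q3 
   q12   q12  q14 
   q13   q14   q4 
   q14   q14   q8 
(> = start, * = accepting)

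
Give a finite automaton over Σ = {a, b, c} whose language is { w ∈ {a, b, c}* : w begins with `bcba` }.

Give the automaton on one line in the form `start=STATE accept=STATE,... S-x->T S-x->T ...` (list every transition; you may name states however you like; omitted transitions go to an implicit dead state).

Check the first 4 symbols one by one: q0 through q3 record how many have matched `bcba` so far; any wrong symbol goes to the dead state q5. After all 4 match we enter the accepting sink q4.
With 6 states:
        a   b   c  
>  q0   q5  q1  q5 
   q1   q5  q5  q2 
   q2   q5  q3  q5 
   q3   q4  q5  q5 
 * q4   q4  q4  q4 
   q5   q5  q5  q5 
(> = start, * = accepting)

start=q0 accept=q4 q0-a->q5 q0-b->q1 q0-c->q5 q1-a->q5 q1-b->q5 q1-c->q2 q2-a->q5 q2-b->q3 q2-c->q5 q3-a->q4 q3-b->q5 q3-c->q5 q4-a->q4 q4-b->q4 q4-c->q4 q5-a->q5 q5-b->q5 q5-c->q5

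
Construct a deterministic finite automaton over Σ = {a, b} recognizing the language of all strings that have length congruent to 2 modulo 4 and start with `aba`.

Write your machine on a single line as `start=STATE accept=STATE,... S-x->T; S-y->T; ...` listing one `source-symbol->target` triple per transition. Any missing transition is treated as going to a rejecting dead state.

start=S0; accept=S10; S0-a->S1; S0-b->S2; S1-a->S3; S1-b->S4; S2-a->S3; S2-b->S3; S3-a->S5; S3-b->S5; S4-a->S6; S4-b->S5; S5-a->S7; S5-b->S7; S6-a->S8; S6-b->S8; S7-a->S2; S7-b->S2; S8-a->S9; S8-b->S9; S9-a->S10; S9-b->S10; S10-a->S6; S10-b->S6

Build one automaton per condition and run them in lockstep. One (4 states) tracks the input length modulo 4; the other (5 states) tracks whether the input so far still matches the prefix `aba`. Each combined state is a pair, one component from each; accept when both components accept.
An 11-state machine:
          a    b  
>  S0     S1   S2 
   S1     S3   S4 
   S2     S3   S3 
   S3     S5   S5 
   S4     S6   S5 
   S5     S7   S7 
   S6     S8   S8 
   S7     S2   S2 
   S8     S9   S9 
   S9    S10  S10 
 * S10    S6   S6 
(> = start, * = accepting)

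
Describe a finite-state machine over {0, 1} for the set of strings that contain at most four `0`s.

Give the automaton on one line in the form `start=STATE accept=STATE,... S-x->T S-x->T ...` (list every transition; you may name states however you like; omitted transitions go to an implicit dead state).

start=q0 accept=q0,q1,q2,q3,q4 q0-0->q1 q0-1->q0 q1-0->q2 q1-1->q1 q2-0->q3 q2-1->q2 q3-0->q4 q3-1->q3 q4-0->q5 q4-1->q4 q5-0->q5 q5-1->q5

Only the number of `0`s matters, and only up to 5. Make a chain q0 → q1 → q2 → q3 → q4 → q5 advanced by each `0` (with q5 absorbing); every other symbol self-loops. The accepting set is {q0, q1, q2, q3, q4}.
6 states suffice.
        0   1  
>* q0   q1  q0 
 * q1   q2  q1 
 * q2   q3  q2 
 * q3   q4  q3 
 * q4   q5  q4 
   q5   q5  q5 
(> = start, * = accepting)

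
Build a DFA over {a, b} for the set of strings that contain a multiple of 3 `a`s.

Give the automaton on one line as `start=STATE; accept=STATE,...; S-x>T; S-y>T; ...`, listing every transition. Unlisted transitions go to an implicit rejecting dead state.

The only thing that matters is how many `a`s have appeared, reduced mod 3. Use one state per residue: S0 for 0, …, S2 for 2. Reading `a` moves to the next residue; anything else stays put. S0 is accepting.
A 3-state machine:
        a   b  
>* S0   S1  S0 
   S1   S2  S1 
   S2   S0  S2 
(> = start, * = accepting)

start=S0; accept=S0; S0-a>S1; S0-b>S0; S1-a>S2; S1-b>S1; S2-a>S0; S2-b>S2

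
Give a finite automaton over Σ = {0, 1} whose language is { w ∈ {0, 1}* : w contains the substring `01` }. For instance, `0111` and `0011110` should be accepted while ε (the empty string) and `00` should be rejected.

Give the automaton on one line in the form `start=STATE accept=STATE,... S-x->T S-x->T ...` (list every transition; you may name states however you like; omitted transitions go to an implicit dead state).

States q0..q1 record the length of the longest prefix of `01` that matches the current input suffix. Reaching q2 means `01` has been seen, and we stay there forever. Accept from q2.
3 states suffice.
        0   1  
>  q0   q1  q0 
   q1   q1  q2 
 * q2   q2  q2 
(> = start, * = accepting)

start=q0 accept=q2 q0-0->q1 q0-1->q0 q1-0->q1 q1-1->q2 q2-0->q2 q2-1->q2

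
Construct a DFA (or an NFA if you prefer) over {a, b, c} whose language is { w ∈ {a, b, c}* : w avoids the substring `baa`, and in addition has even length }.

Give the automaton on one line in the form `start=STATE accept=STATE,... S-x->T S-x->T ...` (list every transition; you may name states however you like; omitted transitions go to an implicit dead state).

Handle the two conditions separately and then intersect. The first has 4 states tracking partial matches of the forbidden pattern `baa`; the second has 2 states tracking the input length modulo 2. A product state is a pair (one from each), accepting exactly when both do.
8 states suffice.
        a   b   c  
>* q0   q1  q2  q1 
   q1   q0  q3  q0 
   q2   q4  q3  q0 
 * q3   q5  q2  q1 
 * q4   q6  q2  q1 
   q5   q7  q3  q0 
   q6   q7  q7  q7 
   q7   q6  q6  q6 
(> = start, * = accepting)

start=q0 accept=q0,q3,q4 q0-a->q1 q0-b->q2 q0-c->q1 q1-a->q0 q1-b->q3 q1-c->q0 q2-a->q4 q2-b->q3 q2-c->q0 q3-a->q5 q3-b->q2 q3-c->q1 q4-a->q6 q4-b->q2 q4-c->q1 q5-a->q7 q5-b->q3 q5-c->q0 q6-a->q7 q6-b->q7 q6-c->q7 q7-a->q6 q7-b->q6 q7-c->q6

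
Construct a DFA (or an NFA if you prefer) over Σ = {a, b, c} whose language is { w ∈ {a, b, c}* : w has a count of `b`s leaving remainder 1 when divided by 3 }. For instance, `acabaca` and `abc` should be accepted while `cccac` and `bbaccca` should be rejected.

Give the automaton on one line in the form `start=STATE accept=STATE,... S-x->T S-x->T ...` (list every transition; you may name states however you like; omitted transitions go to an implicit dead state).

start=s0 accept=s1 s0-a->s0 s0-b->s1 s0-c->s0 s1-a->s1 s1-b->s2 s1-c->s1 s2-a->s2 s2-b->s0 s2-c->s2

The only thing that matters is how many `b`s have appeared, reduced mod 3. Use one state per residue: s0 for 0, …, s2 for 2. Reading `b` moves to the next residue; anything else stays put. s1 is accepting.
3 states suffice.
        a   b   c  
>  s0   s0  s1  s0 
 * s1   s1  s2  s1 
   s2   s2  s0  s2 
(> = start, * = accepting)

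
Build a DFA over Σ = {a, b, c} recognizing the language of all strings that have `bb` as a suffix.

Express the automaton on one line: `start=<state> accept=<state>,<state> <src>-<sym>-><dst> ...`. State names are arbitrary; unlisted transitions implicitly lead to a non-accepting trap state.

Let each state record the length of the longest suffix of the input read so far that is also a prefix of `bb`. q1 means the last symbol is `b`; q2 means the last 2 symbols are `bb`. Accept only at q2, where the string currently ends in `bb`.
With 3 states:
        a   b   c  
>  q0   q0  q1  q0 
   q1   q0  q2  q0 
 * q2   q0  q2  q0 
(> = start, * = accepting)

start=q0 accept=q2 q0-a->q0 q0-b->q1 q0-c->q0 q1-a->q0 q1-b->q2 q1-c->q0 q2-a->q0 q2-b->q2 q2-c->q0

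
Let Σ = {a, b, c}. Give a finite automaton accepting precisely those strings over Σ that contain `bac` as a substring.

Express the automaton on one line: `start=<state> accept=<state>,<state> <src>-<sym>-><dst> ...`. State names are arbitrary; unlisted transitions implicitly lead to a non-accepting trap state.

start=s0 accept=s3 s0-a->s0 s0-b->s1 s0-c->s0 s1-a->s2 s1-b->s1 s1-c->s0 s2-a->s0 s2-b->s1 s2-c->s3 s3-a->s3 s3-b->s3 s3-c->s3

States s0..s2 record the length of the longest prefix of `bac` that matches the current input suffix. Reaching s3 means `bac` has been seen, and we stay there forever. Accept from s3.
        a   b   c  
>  s0   s0  s1  s0 
   s1   s2  s1  s0 
   s2   s0  s1  s3 
 * s3   s3  s3  s3 
(> = start, * = accepting)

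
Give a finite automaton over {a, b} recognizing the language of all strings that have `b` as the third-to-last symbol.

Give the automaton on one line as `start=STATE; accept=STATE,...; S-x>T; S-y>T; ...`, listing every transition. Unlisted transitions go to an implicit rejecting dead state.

start=S0; accept=S11,S12,S13,S14; S0-a>S1; S0-b>S2; S1-a>S3; S1-b>S4; S2-a>S5; S2-b>S6; S3-a>S7; S3-b>S8; S4-a>S9; S4-b>S10; S5-a>S11; S5-b>S12; S6-a>S13; S6-b>S14; S7-a>S7; S7-b>S8; S8-a>S9; S8-b>S10; S9-a>S11; S9-b>S12; S10-a>S13; S10-b>S14; S11-a>S7; S11-b>S8; S12-a>S9; S12-b>S10; S13-a>S11; S13-b>S12; S14-a>S13; S14-b>S14

A DFA must remember the last 3 symbols (since which symbol is third-to-last isn't known until the input ends). Use one state per possible window of the last ≤3 symbols; accept from those whose window starts with `b`.
          a    b  
>  S0     S1   S2 
   S1     S3   S4 
   S2     S5   S6 
   S3     S7   S8 
   S4     S9  S10 
   S5    S11  S12 
   S6    S13  S14 
   S7     S7   S8 
   S8     S9  S10 
   S9    S11  S12 
   S10   S13  S14 
 * S11    S7   S8 
 * S12    S9  S10 
 * S13   S11  S12 
 * S14   S13  S14 
(> = start, * = accepting)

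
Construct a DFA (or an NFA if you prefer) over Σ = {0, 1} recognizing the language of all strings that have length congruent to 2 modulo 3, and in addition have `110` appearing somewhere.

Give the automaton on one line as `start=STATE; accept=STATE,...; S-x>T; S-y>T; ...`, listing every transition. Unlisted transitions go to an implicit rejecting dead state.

Handle the two conditions separately and then intersect. One (3 states) tracks the input length modulo 3; the other (4 states) tracks whether and how much of `110` has been seen. Each combined state is a pair, one component from each; accept when both components accept.
With 12 states:
          0    1  
>  q0     q1   q2 
   q1     q3   q4 
   q2     q3   q5 
   q3     q0   q6 
   q4     q0   q7 
   q5     q8   q7 
   q6     q1   q9 
   q7    q10   q9 
   q8    q10  q10 
   q9    q11   q5 
   q10   q11  q11 
 * q11    q8   q8 
(> = start, * = accepting)

start=q0; accept=q11; q0-0>q1; q0-1>q2; q1-0>q3; q1-1>q4; q2-0>q3; q2-1>q5; q3-0>q0; q3-1>q6; q4-0>q0; q4-1>q7; q5-0>q8; q5-1>q7; q6-0>q1; q6-1>q9; q7-0>q10; q7-1>q9; q8-0>q10; q8-1>q10; q9-0>q11; q9-1>q5; q10-0>q11; q10-1>q11; q11-0>q8; q11-1>q8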